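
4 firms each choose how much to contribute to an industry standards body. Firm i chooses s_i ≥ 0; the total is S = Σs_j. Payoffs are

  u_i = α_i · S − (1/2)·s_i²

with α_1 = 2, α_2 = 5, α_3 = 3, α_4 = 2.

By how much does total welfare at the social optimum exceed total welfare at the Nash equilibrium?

165

Firm i's FOC: ∂u_i/∂s_i = α_i − s_i = 0, so s_i* = α_i.
NE contributions = (2, 5, 3, 2); S = 12.
W^NE = (Σα)·S − ½Σα_i² = 12² − ½·42 = 123.
Planner sets s_i = Σα_j = 12 for every i, so S^SO = 4·12 = 48.
W^SO = (Σα)·S^SO − ½·4·(Σα)² = (4/2)·12² = 288.
Deadweight loss = W^SO − W^NE = 165.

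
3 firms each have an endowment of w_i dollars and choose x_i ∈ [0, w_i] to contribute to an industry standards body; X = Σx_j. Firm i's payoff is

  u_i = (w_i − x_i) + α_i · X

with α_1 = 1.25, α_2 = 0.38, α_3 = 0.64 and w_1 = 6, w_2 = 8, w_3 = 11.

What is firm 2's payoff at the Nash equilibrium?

∂u_i/∂x_i = α_i − 1, so firm i contributes w_i if α_i > 1, else 0.
α_i > 1 for i ∈ {1}; NE contributions (6, 0, 0), X = 6.
u_2 = (8 − 0) + 0.38·6 = 10.28.

10.28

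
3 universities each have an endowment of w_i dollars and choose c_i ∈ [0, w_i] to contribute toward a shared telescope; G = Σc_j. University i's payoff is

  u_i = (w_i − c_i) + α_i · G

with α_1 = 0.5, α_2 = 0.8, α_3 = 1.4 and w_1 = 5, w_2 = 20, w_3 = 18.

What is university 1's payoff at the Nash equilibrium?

14

∂u_i/∂c_i = α_i − 1, so university i contributes w_i if α_i > 1, else 0.
α_i > 1 for i ∈ {3}; NE contributions (0, 0, 18), G = 18.
u_1 = (5 − 0) + 0.5·18 = 14.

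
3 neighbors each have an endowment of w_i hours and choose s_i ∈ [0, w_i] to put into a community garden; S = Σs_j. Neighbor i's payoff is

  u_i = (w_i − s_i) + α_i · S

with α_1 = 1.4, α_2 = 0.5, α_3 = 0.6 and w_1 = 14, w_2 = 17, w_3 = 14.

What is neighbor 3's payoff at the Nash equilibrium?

22.4

∂u_i/∂s_i = α_i − 1, so neighbor i contributes w_i if α_i > 1, else 0.
α_i > 1 for i ∈ {1}; NE contributions (14, 0, 0), S = 14.
u_3 = (14 − 0) + 0.6·14 = 22.4.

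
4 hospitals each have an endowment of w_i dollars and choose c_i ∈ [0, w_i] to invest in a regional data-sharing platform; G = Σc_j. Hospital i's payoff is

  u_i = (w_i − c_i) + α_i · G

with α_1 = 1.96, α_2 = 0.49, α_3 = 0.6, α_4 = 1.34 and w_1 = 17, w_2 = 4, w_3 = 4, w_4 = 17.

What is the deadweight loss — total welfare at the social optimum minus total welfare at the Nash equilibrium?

27.12

∂u_i/∂c_i = α_i − 1, so hospital i contributes w_i if α_i > 1, else 0.
α_i > 1 for i ∈ {1, 4}; NE contributions (17, 0, 0, 17), G = 34.
W^NE = Σw_i − G^NE + (Σα_i)·G^NE = 42 + 3.39·34 = 157.26.
Planner: ∂(Σu_j)/∂c_i = Σα_j − 1 = 3.39 > 0, so everyone contributes w_i; G^SO = 42, W^SO = 42 + 3.39·42 = 184.38.
Deadweight loss = 27.12.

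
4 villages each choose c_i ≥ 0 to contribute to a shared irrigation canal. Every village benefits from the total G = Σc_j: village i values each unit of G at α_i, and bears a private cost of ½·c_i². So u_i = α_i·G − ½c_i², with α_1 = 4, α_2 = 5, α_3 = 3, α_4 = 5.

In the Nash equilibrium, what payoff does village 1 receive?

60

Village i's FOC: ∂u_i/∂c_i = α_i − c_i = 0, so c_i* = α_i.
NE contributions = (4, 5, 3, 5); G = 17.
u_1 = α_1·G − ½·(c_1)² = 4·17 − ½·4² = 60.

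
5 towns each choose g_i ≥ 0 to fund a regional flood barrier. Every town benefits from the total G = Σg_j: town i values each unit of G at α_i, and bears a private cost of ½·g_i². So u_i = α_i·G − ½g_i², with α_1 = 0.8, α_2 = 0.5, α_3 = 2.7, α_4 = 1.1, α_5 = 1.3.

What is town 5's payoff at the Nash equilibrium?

Town i's FOC: ∂u_i/∂g_i = α_i − g_i = 0, so g_i* = α_i.
NE contributions = (0.8, 0.5, 2.7, 1.1, 1.3); G = 6.4.
u_5 = α_5·G − ½·(g_5)² = 1.3·6.4 − ½·1.3² = 7.475.

7.475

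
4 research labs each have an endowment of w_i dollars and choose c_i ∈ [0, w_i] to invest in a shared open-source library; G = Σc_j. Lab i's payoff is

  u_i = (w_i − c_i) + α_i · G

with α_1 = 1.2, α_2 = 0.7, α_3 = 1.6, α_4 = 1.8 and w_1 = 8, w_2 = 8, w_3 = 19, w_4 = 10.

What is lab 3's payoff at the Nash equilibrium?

59.2

∂u_i/∂c_i = α_i − 1, so lab i contributes w_i if α_i > 1, else 0.
α_i > 1 for i ∈ {1, 3, 4}; NE contributions (8, 0, 19, 10), G = 37.
u_3 = (19 − 19) + 1.6·37 = 59.2.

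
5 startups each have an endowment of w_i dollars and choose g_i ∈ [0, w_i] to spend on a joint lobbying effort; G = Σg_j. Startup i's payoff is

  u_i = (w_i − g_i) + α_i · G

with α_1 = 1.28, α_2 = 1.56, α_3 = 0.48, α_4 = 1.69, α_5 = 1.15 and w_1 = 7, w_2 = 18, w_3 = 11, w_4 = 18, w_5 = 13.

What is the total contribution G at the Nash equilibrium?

∂u_i/∂g_i = α_i − 1, so startup i contributes w_i if α_i > 1, else 0.
α_i > 1 for i ∈ {1, 2, 4, 5}; NE contributions (7, 18, 0, 18, 13), G = 56.

56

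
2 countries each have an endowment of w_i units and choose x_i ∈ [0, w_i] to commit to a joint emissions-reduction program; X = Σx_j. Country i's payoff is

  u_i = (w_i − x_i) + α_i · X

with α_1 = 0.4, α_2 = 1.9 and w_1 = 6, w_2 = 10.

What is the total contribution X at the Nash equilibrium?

∂u_i/∂x_i = α_i − 1, so country i contributes w_i if α_i > 1, else 0.
α_i > 1 for i ∈ {2}; NE contributions (0, 10), X = 10.

10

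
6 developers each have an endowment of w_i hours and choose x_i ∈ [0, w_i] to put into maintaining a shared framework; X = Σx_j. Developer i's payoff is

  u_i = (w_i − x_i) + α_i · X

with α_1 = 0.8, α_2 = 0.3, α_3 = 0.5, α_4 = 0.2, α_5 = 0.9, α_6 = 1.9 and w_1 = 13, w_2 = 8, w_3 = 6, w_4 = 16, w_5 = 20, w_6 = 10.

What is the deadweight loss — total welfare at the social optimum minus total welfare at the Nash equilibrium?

226.8

∂u_i/∂x_i = α_i − 1, so developer i contributes w_i if α_i > 1, else 0.
α_i > 1 for i ∈ {6}; NE contributions (0, 0, 0, 0, 0, 10), X = 10.
W^NE = Σw_i − X^NE + (Σα_i)·X^NE = 73 + 3.6·10 = 109.
Planner: ∂(Σu_j)/∂x_i = Σα_j − 1 = 3.6 > 0, so everyone contributes w_i; X^SO = 73, W^SO = 73 + 3.6·73 = 335.8.
Deadweight loss = 226.8.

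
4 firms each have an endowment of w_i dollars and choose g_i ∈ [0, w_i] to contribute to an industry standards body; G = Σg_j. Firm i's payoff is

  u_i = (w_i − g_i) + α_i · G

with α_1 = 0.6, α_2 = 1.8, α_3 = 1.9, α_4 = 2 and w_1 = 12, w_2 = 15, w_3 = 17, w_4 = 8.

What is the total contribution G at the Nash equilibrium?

40

∂u_i/∂g_i = α_i − 1, so firm i contributes w_i if α_i > 1, else 0.
α_i > 1 for i ∈ {2, 3, 4}; NE contributions (0, 15, 17, 8), G = 40.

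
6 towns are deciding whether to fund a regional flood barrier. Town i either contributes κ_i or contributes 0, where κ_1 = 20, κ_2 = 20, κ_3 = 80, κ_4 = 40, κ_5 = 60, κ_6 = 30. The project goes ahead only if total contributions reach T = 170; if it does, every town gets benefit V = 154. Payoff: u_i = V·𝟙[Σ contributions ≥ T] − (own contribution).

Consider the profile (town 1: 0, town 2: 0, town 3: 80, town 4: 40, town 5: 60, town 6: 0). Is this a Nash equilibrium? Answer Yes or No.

Yes

Total = 180 ≥ 170: provided.
Town 1 (pledges 0, payoff 154): pledging 20 → total 200, payoff 134. No gain.
Town 2 (pledges 0, payoff 154): pledging 20 → total 200, payoff 134. No gain.
Town 3 (pledges 80, payoff 74): dropping to 0 → total 100, payoff 0. No gain.
Town 4 (pledges 40, payoff 114): dropping to 0 → total 140, payoff 0. No gain.
Town 5 (pledges 60, payoff 94): dropping to 0 → total 120, payoff 0. No gain.
Town 6 (pledges 0, payoff 154): pledging 30 → total 210, payoff 124. No gain.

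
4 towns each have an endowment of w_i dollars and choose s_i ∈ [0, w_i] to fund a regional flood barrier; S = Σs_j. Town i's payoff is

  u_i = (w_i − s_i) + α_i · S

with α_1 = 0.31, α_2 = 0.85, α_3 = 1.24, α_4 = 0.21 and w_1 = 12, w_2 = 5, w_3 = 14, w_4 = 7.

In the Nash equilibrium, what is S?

14

∂u_i/∂s_i = α_i − 1, so town i contributes w_i if α_i > 1, else 0.
α_i > 1 for i ∈ {3}; NE contributions (0, 0, 14, 0), S = 14.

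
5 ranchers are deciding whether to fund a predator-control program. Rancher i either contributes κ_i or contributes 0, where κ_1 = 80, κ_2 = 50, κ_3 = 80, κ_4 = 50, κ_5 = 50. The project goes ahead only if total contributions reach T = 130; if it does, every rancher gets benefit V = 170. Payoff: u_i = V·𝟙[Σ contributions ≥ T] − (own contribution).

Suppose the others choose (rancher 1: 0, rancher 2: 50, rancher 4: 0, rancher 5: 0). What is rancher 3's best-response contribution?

80

Others' total = 50. Contributing 80 brings total to 130 ≥ 130: gain V − κ_3 = 90.
Best response: 80.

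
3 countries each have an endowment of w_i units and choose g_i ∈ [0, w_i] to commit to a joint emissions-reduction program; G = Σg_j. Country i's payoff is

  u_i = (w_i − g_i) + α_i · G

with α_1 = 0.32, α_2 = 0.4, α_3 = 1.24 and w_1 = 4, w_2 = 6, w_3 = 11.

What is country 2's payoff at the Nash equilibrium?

10.4

∂u_i/∂g_i = α_i − 1, so country i contributes w_i if α_i > 1, else 0.
α_i > 1 for i ∈ {3}; NE contributions (0, 0, 11), G = 11.
u_2 = (6 − 0) + 0.4·11 = 10.4.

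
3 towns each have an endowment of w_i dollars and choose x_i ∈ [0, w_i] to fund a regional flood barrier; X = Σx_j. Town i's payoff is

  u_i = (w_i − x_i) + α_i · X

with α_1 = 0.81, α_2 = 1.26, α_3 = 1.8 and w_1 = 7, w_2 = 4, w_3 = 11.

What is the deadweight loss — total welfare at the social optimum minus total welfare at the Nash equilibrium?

20.09

∂u_i/∂x_i = α_i − 1, so town i contributes w_i if α_i > 1, else 0.
α_i > 1 for i ∈ {2, 3}; NE contributions (0, 4, 11), X = 15.
W^NE = Σw_i − X^NE + (Σα_i)·X^NE = 22 + 2.87·15 = 65.05.
Planner: ∂(Σu_j)/∂x_i = Σα_j − 1 = 2.87 > 0, so everyone contributes w_i; X^SO = 22, W^SO = 22 + 2.87·22 = 85.14.
Deadweight loss = 20.09.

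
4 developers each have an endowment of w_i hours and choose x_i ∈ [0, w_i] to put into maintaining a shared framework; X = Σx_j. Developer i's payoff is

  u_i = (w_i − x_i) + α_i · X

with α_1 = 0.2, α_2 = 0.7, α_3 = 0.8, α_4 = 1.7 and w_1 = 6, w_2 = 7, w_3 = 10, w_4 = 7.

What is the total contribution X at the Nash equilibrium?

∂u_i/∂x_i = α_i − 1, so developer i contributes w_i if α_i > 1, else 0.
α_i > 1 for i ∈ {4}; NE contributions (0, 0, 0, 7), X = 7.

7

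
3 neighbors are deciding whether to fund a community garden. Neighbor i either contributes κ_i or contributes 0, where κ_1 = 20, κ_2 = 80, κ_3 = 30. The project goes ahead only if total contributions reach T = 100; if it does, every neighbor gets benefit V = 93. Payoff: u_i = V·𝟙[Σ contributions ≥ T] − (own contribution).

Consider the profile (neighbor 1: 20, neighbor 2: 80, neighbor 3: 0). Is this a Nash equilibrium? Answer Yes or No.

Total = 100 ≥ 100: provided.
Neighbor 1 (pledges 20, payoff 73): dropping to 0 → total 80, payoff 0. No gain.
Neighbor 2 (pledges 80, payoff 13): dropping to 0 → total 20, payoff 0. No gain.
Neighbor 3 (pledges 0, payoff 93): pledging 30 → total 130, payoff 63. No gain.

Yes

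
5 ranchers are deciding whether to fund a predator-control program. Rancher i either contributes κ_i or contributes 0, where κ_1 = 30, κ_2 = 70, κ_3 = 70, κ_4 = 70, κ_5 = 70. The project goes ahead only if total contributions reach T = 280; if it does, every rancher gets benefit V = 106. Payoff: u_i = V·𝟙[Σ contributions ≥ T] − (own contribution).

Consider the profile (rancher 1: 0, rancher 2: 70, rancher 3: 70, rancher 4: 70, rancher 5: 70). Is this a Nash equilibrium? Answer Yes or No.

Yes

Total = 280 ≥ 280: provided.
Rancher 1 (pledges 0, payoff 106): pledging 30 → total 310, payoff 76. No gain.
Rancher 2 (pledges 70, payoff 36): dropping to 0 → total 210, payoff 0. No gain.
Rancher 3 (pledges 70, payoff 36): dropping to 0 → total 210, payoff 0. No gain.
Rancher 4 (pledges 70, payoff 36): dropping to 0 → total 210, payoff 0. No gain.
Rancher 5 (pledges 70, payoff 36): dropping to 0 → total 210, payoff 0. No gain.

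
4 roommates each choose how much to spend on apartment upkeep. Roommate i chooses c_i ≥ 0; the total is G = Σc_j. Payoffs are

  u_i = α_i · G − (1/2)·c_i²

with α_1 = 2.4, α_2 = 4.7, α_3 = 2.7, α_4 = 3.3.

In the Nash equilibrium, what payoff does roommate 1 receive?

28.56

Roommate i's FOC: ∂u_i/∂c_i = α_i − c_i = 0, so c_i* = α_i.
NE contributions = (2.4, 4.7, 2.7, 3.3); G = 13.1.
u_1 = α_1·G − ½·(c_1)² = 2.4·13.1 − ½·2.4² = 28.56.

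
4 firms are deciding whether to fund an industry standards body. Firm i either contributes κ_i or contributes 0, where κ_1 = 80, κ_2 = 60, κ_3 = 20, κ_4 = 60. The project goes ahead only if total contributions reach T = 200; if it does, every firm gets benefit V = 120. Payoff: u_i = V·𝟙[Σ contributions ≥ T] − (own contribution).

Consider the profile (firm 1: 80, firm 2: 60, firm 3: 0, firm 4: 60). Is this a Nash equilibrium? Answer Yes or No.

Total = 200 ≥ 200: provided.
Firm 1 (pledges 80, payoff 40): dropping to 0 → total 120, payoff 0. No gain.
Firm 2 (pledges 60, payoff 60): dropping to 0 → total 140, payoff 0. No gain.
Firm 3 (pledges 0, payoff 120): pledging 20 → total 220, payoff 100. No gain.
Firm 4 (pledges 60, payoff 60): dropping to 0 → total 140, payoff 0. No gain.

Yes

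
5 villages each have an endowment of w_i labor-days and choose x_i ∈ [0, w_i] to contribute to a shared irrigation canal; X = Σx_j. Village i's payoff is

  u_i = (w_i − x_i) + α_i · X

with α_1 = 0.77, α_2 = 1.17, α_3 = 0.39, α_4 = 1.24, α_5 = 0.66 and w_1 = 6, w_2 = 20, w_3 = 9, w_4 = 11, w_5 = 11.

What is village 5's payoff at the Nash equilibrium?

∂u_i/∂x_i = α_i − 1, so village i contributes w_i if α_i > 1, else 0.
α_i > 1 for i ∈ {2, 4}; NE contributions (0, 20, 0, 11, 0), X = 31.
u_5 = (11 − 0) + 0.66·31 = 31.46.

31.46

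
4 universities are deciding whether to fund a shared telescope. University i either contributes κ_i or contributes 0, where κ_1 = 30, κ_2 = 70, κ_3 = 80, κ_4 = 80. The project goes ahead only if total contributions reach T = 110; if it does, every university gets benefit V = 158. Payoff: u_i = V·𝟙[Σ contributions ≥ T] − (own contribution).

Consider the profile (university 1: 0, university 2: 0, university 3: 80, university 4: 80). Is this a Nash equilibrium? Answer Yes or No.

Yes

Total = 160 ≥ 110: provided.
University 1 (pledges 0, payoff 158): pledging 30 → total 190, payoff 128. No gain.
University 2 (pledges 0, payoff 158): pledging 70 → total 230, payoff 88. No gain.
University 3 (pledges 80, payoff 78): dropping to 0 → total 80, payoff 0. No gain.
University 4 (pledges 80, payoff 78): dropping to 0 → total 80, payoff 0. No gain.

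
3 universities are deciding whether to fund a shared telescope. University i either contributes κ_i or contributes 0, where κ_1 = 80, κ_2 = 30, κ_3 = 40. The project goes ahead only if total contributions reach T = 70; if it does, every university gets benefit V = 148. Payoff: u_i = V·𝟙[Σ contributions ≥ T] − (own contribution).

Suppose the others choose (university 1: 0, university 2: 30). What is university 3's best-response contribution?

Others' total = 30. Contributing 40 brings total to 70 ≥ 70: gain V − κ_3 = 108.
Best response: 40.

40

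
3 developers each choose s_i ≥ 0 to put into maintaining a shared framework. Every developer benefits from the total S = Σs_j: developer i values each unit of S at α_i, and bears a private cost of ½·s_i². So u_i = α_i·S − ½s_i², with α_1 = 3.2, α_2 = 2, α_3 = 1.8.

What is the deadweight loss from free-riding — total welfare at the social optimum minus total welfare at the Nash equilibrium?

Developer i's FOC: ∂u_i/∂s_i = α_i − s_i = 0, so s_i* = α_i.
NE contributions = (3.2, 2, 1.8); S = 7.
W^NE = (Σα)·S − ½Σα_i² = 7² − ½·17.48 = 40.26.
Planner sets s_i = Σα_j = 7 for every i, so S^SO = 3·7 = 21.
W^SO = (Σα)·S^SO − ½·3·(Σα)² = (3/2)·7² = 73.5.
Deadweight loss = W^SO − W^NE = 33.24.

33.24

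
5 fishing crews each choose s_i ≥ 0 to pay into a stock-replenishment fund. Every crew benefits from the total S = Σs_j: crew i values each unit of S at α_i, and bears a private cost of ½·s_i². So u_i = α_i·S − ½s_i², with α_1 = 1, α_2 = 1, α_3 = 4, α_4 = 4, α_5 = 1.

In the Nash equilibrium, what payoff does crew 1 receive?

Crew i's FOC: ∂u_i/∂s_i = α_i − s_i = 0, so s_i* = α_i.
NE contributions = (1, 1, 4, 4, 1); S = 11.
u_1 = α_1·S − ½·(s_1)² = 1·11 − ½·1² = 10.5.

10.5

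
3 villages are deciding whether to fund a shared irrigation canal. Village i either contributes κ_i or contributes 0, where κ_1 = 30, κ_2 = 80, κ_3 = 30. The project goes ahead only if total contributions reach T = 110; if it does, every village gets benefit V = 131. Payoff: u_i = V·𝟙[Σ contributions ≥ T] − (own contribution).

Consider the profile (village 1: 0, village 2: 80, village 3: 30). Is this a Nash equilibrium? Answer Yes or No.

Total = 110 ≥ 110: provided.
Village 1 (pledges 0, payoff 131): pledging 30 → total 140, payoff 101. No gain.
Village 2 (pledges 80, payoff 51): dropping to 0 → total 30, payoff 0. No gain.
Village 3 (pledges 30, payoff 101): dropping to 0 → total 80, payoff 0. No gain.

Yes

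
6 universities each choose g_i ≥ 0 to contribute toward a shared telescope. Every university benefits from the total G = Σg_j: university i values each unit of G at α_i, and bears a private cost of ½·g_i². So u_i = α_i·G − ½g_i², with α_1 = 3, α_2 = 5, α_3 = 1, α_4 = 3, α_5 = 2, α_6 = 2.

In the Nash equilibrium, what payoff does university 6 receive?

30

University i's FOC: ∂u_i/∂g_i = α_i − g_i = 0, so g_i* = α_i.
NE contributions = (3, 5, 1, 3, 2, 2); G = 16.
u_6 = α_6·G − ½·(g_6)² = 2·16 − ½·2² = 30.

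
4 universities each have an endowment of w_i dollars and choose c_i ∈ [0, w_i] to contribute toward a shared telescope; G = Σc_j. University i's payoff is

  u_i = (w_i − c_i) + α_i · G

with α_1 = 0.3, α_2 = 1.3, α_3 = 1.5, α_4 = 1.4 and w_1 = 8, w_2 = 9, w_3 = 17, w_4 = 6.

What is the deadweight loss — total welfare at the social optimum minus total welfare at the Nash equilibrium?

∂u_i/∂c_i = α_i − 1, so university i contributes w_i if α_i > 1, else 0.
α_i > 1 for i ∈ {2, 3, 4}; NE contributions (0, 9, 17, 6), G = 32.
W^NE = Σw_i − G^NE + (Σα_i)·G^NE = 40 + 3.5·32 = 152.
Planner: ∂(Σu_j)/∂c_i = Σα_j − 1 = 3.5 > 0, so everyone contributes w_i; G^SO = 40, W^SO = 40 + 3.5·40 = 180.
Deadweight loss = 28.

28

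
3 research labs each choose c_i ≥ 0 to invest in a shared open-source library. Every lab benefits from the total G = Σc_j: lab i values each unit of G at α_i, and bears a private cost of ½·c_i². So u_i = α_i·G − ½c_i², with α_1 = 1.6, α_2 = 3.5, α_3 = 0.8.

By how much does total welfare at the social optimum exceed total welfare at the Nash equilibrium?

Lab i's FOC: ∂u_i/∂c_i = α_i − c_i = 0, so c_i* = α_i.
NE contributions = (1.6, 3.5, 0.8); G = 5.9.
W^NE = (Σα)·G − ½Σα_i² = 5.9² − ½·15.45 = 27.085.
Planner sets c_i = Σα_j = 5.9 for every i, so G^SO = 3·5.9 = 17.7.
W^SO = (Σα)·G^SO − ½·3·(Σα)² = (3/2)·5.9² = 52.215.
Deadweight loss = W^SO − W^NE = 25.13.

25.13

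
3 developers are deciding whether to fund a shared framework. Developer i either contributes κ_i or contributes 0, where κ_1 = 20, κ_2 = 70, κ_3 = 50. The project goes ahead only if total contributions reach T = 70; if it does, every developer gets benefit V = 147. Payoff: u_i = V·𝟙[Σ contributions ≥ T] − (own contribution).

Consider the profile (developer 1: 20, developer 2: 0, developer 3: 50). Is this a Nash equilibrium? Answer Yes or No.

Total = 70 ≥ 70: provided.
Developer 1 (pledges 20, payoff 127): dropping to 0 → total 50, payoff 0. No gain.
Developer 2 (pledges 0, payoff 147): pledging 70 → total 140, payoff 77. No gain.
Developer 3 (pledges 50, payoff 97): dropping to 0 → total 20, payoff 0. No gain.

Yes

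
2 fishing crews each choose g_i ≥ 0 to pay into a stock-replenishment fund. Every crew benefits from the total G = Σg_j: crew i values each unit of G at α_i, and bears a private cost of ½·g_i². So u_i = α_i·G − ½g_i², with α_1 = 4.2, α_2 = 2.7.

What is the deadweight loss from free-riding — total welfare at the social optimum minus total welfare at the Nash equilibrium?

12.465

Crew i's FOC: ∂u_i/∂g_i = α_i − g_i = 0, so g_i* = α_i.
NE contributions = (4.2, 2.7); G = 6.9.
W^NE = (Σα)·G − ½Σα_i² = 6.9² − ½·24.93 = 35.145.
Planner sets g_i = Σα_j = 6.9 for every i, so G^SO = 2·6.9 = 13.8.
W^SO = (Σα)·G^SO − ½·2·(Σα)² = (2/2)·6.9² = 47.61.
Deadweight loss = W^SO − W^NE = 12.465.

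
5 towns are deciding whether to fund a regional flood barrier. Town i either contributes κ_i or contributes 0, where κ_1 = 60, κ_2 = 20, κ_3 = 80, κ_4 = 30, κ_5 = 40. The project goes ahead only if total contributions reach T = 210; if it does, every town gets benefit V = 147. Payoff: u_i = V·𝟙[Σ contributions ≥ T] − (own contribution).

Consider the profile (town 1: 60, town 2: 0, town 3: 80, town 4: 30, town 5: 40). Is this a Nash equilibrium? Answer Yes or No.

Yes

Total = 210 ≥ 210: provided.
Town 1 (pledges 60, payoff 87): dropping to 0 → total 150, payoff 0. No gain.
Town 2 (pledges 0, payoff 147): pledging 20 → total 230, payoff 127. No gain.
Town 3 (pledges 80, payoff 67): dropping to 0 → total 130, payoff 0. No gain.
Town 4 (pledges 30, payoff 117): dropping to 0 → total 180, payoff 0. No gain.
Town 5 (pledges 40, payoff 107): dropping to 0 → total 170, payoff 0. No gain.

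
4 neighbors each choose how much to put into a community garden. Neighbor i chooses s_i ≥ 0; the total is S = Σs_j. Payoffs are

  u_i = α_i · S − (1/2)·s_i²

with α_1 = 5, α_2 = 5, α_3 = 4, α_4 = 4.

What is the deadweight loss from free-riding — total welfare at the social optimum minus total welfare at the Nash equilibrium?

Neighbor i's FOC: ∂u_i/∂s_i = α_i − s_i = 0, so s_i* = α_i.
NE contributions = (5, 5, 4, 4); S = 18.
W^NE = (Σα)·S − ½Σα_i² = 18² − ½·82 = 283.
Planner sets s_i = Σα_j = 18 for every i, so S^SO = 4·18 = 72.
W^SO = (Σα)·S^SO − ½·4·(Σα)² = (4/2)·18² = 648.
Deadweight loss = W^SO − W^NE = 365.

365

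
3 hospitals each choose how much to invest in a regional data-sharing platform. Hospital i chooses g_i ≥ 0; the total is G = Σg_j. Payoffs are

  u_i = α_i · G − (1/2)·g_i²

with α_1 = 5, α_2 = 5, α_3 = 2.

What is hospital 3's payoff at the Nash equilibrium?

22

Hospital i's FOC: ∂u_i/∂g_i = α_i − g_i = 0, so g_i* = α_i.
NE contributions = (5, 5, 2); G = 12.
u_3 = α_3·G − ½·(g_3)² = 2·12 − ½·2² = 22.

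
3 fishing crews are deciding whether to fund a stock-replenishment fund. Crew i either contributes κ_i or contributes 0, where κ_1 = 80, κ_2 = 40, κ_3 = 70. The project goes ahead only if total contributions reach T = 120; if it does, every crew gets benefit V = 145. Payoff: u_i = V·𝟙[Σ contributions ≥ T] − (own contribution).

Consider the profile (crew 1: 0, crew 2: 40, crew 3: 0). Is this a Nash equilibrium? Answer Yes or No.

No

Total = 40 < 120: not provided.
Crew 1 (pledges 0, payoff 0): pledging 80 → total 120, payoff 65. Profitable deviation.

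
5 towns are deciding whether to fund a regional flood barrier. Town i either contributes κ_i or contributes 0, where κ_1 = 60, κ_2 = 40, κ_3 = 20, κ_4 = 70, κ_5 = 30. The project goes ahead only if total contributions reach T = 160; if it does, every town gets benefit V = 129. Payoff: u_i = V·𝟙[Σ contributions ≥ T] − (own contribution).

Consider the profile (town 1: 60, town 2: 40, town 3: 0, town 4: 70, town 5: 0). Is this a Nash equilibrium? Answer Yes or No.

Yes

Total = 170 ≥ 160: provided.
Town 1 (pledges 60, payoff 69): dropping to 0 → total 110, payoff 0. No gain.
Town 2 (pledges 40, payoff 89): dropping to 0 → total 130, payoff 0. No gain.
Town 3 (pledges 0, payoff 129): pledging 20 → total 190, payoff 109. No gain.
Town 4 (pledges 70, payoff 59): dropping to 0 → total 100, payoff 0. No gain.
Town 5 (pledges 0, payoff 129): pledging 30 → total 200, payoff 99. No gain.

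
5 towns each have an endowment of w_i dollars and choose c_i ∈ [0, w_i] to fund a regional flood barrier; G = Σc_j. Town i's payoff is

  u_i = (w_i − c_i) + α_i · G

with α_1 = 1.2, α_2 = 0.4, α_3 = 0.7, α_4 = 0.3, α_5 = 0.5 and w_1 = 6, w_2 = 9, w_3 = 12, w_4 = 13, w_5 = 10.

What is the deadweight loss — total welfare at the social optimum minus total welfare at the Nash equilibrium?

92.4

∂u_i/∂c_i = α_i − 1, so town i contributes w_i if α_i > 1, else 0.
α_i > 1 for i ∈ {1}; NE contributions (6, 0, 0, 0, 0), G = 6.
W^NE = Σw_i − G^NE + (Σα_i)·G^NE = 50 + 2.1·6 = 62.6.
Planner: ∂(Σu_j)/∂c_i = Σα_j − 1 = 2.1 > 0, so everyone contributes w_i; G^SO = 50, W^SO = 50 + 2.1·50 = 155.
Deadweight loss = 92.4.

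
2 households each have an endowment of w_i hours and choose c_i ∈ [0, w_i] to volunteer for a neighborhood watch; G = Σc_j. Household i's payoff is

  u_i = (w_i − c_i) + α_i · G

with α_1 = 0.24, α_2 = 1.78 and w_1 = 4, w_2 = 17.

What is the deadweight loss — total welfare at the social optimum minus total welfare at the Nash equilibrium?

4.08

∂u_i/∂c_i = α_i − 1, so household i contributes w_i if α_i > 1, else 0.
α_i > 1 for i ∈ {2}; NE contributions (0, 17), G = 17.
W^NE = Σw_i − G^NE + (Σα_i)·G^NE = 21 + 1.02·17 = 38.34.
Planner: ∂(Σu_j)/∂c_i = Σα_j − 1 = 1.02 > 0, so everyone contributes w_i; G^SO = 21, W^SO = 21 + 1.02·21 = 42.42.
Deadweight loss = 4.08.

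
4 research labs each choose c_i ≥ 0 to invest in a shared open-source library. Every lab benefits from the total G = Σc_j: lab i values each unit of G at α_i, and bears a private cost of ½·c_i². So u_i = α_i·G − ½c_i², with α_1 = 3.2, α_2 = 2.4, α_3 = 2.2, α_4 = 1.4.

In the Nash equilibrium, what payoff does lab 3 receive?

17.82

Lab i's FOC: ∂u_i/∂c_i = α_i − c_i = 0, so c_i* = α_i.
NE contributions = (3.2, 2.4, 2.2, 1.4); G = 9.2.
u_3 = α_3·G − ½·(c_3)² = 2.2·9.2 − ½·2.2² = 17.82.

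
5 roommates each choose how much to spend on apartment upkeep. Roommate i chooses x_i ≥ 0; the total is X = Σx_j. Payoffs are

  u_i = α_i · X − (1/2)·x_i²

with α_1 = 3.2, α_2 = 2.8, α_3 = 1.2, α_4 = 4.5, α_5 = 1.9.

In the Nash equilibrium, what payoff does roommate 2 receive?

34.16

Roommate i's FOC: ∂u_i/∂x_i = α_i − x_i = 0, so x_i* = α_i.
NE contributions = (3.2, 2.8, 1.2, 4.5, 1.9); X = 13.6.
u_2 = α_2·X − ½·(x_2)² = 2.8·13.6 − ½·2.8² = 34.16.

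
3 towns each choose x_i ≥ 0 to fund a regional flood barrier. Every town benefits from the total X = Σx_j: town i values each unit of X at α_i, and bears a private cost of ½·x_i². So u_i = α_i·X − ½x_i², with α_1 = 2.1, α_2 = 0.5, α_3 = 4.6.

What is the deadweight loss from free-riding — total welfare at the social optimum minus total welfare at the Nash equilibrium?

Town i's FOC: ∂u_i/∂x_i = α_i − x_i = 0, so x_i* = α_i.
NE contributions = (2.1, 0.5, 4.6); X = 7.2.
W^NE = (Σα)·X − ½Σα_i² = 7.2² − ½·25.82 = 38.93.
Planner sets x_i = Σα_j = 7.2 for every i, so X^SO = 3·7.2 = 21.6.
W^SO = (Σα)·X^SO − ½·3·(Σα)² = (3/2)·7.2² = 77.76.
Deadweight loss = W^SO − W^NE = 38.83.

38.83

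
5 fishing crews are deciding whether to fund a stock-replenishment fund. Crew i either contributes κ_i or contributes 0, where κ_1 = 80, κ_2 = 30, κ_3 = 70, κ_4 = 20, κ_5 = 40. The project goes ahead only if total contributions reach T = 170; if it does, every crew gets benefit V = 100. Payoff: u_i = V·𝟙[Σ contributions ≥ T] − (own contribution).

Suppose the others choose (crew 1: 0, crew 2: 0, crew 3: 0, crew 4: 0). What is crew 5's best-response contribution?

0

Others' total = 0. Even contributing 40 gives 40 < 170: no benefit either way.
Best response: 0.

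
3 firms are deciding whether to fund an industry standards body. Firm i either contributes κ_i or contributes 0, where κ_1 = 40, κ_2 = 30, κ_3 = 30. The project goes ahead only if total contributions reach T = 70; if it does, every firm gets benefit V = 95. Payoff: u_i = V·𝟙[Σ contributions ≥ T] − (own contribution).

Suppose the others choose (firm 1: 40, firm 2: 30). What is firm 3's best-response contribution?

0

Others' total = 70 ≥ 70; contributing adds cost 30 for no extra benefit.
Best response: 0.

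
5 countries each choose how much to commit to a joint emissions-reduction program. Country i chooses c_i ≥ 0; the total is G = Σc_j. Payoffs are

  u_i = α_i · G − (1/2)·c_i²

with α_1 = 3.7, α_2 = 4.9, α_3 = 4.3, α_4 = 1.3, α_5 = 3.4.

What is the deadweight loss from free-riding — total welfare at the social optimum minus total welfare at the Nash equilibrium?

499.36

Country i's FOC: ∂u_i/∂c_i = α_i − c_i = 0, so c_i* = α_i.
NE contributions = (3.7, 4.9, 4.3, 1.3, 3.4); G = 17.6.
W^NE = (Σα)·G − ½Σα_i² = 17.6² − ½·69.44 = 275.04.
Planner sets c_i = Σα_j = 17.6 for every i, so G^SO = 5·17.6 = 88.
W^SO = (Σα)·G^SO − ½·5·(Σα)² = (5/2)·17.6² = 774.4.
Deadweight loss = W^SO − W^NE = 499.36.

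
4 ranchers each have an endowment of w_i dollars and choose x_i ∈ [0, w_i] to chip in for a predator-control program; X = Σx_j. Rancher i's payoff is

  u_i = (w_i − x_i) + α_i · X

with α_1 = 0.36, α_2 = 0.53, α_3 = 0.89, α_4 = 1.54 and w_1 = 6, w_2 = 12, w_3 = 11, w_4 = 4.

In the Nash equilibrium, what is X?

4

∂u_i/∂x_i = α_i − 1, so rancher i contributes w_i if α_i > 1, else 0.
α_i > 1 for i ∈ {4}; NE contributions (0, 0, 0, 4), X = 4.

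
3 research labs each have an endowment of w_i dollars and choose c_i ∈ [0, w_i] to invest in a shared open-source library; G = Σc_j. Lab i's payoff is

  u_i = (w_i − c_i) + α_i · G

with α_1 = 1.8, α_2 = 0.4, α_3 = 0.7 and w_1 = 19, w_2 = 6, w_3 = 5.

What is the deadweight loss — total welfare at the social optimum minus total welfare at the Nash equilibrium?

∂u_i/∂c_i = α_i − 1, so lab i contributes w_i if α_i > 1, else 0.
α_i > 1 for i ∈ {1}; NE contributions (19, 0, 0), G = 19.
W^NE = Σw_i − G^NE + (Σα_i)·G^NE = 30 + 1.9·19 = 66.1.
Planner: ∂(Σu_j)/∂c_i = Σα_j − 1 = 1.9 > 0, so everyone contributes w_i; G^SO = 30, W^SO = 30 + 1.9·30 = 87.
Deadweight loss = 20.9.

20.9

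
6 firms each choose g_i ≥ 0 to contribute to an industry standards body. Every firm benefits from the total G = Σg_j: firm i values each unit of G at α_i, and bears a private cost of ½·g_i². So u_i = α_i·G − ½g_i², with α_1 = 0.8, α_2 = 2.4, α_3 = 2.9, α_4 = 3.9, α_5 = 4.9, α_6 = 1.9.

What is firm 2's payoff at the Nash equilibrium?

37.44

Firm i's FOC: ∂u_i/∂g_i = α_i − g_i = 0, so g_i* = α_i.
NE contributions = (0.8, 2.4, 2.9, 3.9, 4.9, 1.9); G = 16.8.
u_2 = α_2·G − ½·(g_2)² = 2.4·16.8 − ½·2.4² = 37.44.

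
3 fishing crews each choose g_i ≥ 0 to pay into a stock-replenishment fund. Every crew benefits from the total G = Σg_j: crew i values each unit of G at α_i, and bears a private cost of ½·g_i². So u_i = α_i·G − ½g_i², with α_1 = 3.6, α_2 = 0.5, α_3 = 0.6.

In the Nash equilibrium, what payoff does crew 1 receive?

10.44

Crew i's FOC: ∂u_i/∂g_i = α_i − g_i = 0, so g_i* = α_i.
NE contributions = (3.6, 0.5, 0.6); G = 4.7.
u_1 = α_1·G − ½·(g_1)² = 3.6·4.7 − ½·3.6² = 10.44.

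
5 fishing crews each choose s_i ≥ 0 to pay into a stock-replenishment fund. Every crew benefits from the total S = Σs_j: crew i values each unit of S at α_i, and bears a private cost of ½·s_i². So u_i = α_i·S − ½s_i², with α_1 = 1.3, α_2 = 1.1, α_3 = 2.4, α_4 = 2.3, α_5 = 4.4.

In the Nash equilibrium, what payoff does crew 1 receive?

14.105

Crew i's FOC: ∂u_i/∂s_i = α_i − s_i = 0, so s_i* = α_i.
NE contributions = (1.3, 1.1, 2.4, 2.3, 4.4); S = 11.5.
u_1 = α_1·S − ½·(s_1)² = 1.3·11.5 − ½·1.3² = 14.105.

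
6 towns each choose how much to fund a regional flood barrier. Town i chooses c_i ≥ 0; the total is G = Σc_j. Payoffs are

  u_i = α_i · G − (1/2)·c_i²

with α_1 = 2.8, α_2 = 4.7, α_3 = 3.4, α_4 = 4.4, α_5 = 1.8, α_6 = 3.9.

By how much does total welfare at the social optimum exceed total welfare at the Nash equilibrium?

921.65

Town i's FOC: ∂u_i/∂c_i = α_i − c_i = 0, so c_i* = α_i.
NE contributions = (2.8, 4.7, 3.4, 4.4, 1.8, 3.9); G = 21.
W^NE = (Σα)·G − ½Σα_i² = 21² − ½·79.3 = 401.35.
Planner sets c_i = Σα_j = 21 for every i, so G^SO = 6·21 = 126.
W^SO = (Σα)·G^SO − ½·6·(Σα)² = (6/2)·21² = 1323.
Deadweight loss = W^SO − W^NE = 921.65.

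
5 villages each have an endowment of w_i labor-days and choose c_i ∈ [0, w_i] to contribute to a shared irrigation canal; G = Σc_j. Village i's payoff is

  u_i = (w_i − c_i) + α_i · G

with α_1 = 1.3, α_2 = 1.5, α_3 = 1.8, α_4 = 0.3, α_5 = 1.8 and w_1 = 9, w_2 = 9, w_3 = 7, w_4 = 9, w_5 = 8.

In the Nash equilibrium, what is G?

33

∂u_i/∂c_i = α_i − 1, so village i contributes w_i if α_i > 1, else 0.
α_i > 1 for i ∈ {1, 2, 3, 5}; NE contributions (9, 9, 7, 0, 8), G = 33.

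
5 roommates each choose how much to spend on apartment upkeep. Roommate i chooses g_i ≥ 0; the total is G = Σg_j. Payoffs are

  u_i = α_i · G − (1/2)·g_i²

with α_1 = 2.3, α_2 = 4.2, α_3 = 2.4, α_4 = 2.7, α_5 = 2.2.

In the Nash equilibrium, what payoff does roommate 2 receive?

49.14

Roommate i's FOC: ∂u_i/∂g_i = α_i − g_i = 0, so g_i* = α_i.
NE contributions = (2.3, 4.2, 2.4, 2.7, 2.2); G = 13.8.
u_2 = α_2·G − ½·(g_2)² = 4.2·13.8 − ½·4.2² = 49.14.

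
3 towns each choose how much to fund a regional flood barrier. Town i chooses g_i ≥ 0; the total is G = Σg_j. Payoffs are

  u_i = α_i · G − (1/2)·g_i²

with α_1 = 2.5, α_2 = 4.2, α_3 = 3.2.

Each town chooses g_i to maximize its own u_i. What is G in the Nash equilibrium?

9.9

Town i's FOC: ∂u_i/∂g_i = α_i − g_i = 0, so g_i* = α_i.
NE contributions = (2.5, 4.2, 3.2); G = 9.9.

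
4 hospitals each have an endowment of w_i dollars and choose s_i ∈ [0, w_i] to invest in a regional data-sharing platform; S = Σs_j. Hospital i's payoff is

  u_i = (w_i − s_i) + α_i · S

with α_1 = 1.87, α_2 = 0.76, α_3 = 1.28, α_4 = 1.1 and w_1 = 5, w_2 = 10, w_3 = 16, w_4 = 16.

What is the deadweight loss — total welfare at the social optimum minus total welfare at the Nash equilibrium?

40.1

∂u_i/∂s_i = α_i − 1, so hospital i contributes w_i if α_i > 1, else 0.
α_i > 1 for i ∈ {1, 3, 4}; NE contributions (5, 0, 16, 16), S = 37.
W^NE = Σw_i − S^NE + (Σα_i)·S^NE = 47 + 4.01·37 = 195.37.
Planner: ∂(Σu_j)/∂s_i = Σα_j − 1 = 4.01 > 0, so everyone contributes w_i; S^SO = 47, W^SO = 47 + 4.01·47 = 235.47.
Deadweight loss = 40.1.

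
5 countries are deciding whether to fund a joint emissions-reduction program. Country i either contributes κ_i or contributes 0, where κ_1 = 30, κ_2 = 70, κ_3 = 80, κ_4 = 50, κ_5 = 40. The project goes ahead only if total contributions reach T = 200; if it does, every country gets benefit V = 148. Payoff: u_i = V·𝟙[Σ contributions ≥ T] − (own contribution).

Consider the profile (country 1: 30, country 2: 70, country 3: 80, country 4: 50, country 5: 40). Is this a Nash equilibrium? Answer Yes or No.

Total = 270 ≥ 200: provided.
Country 1 (pledges 30, payoff 118): dropping to 0 → total 240, payoff 148. Profitable deviation.

No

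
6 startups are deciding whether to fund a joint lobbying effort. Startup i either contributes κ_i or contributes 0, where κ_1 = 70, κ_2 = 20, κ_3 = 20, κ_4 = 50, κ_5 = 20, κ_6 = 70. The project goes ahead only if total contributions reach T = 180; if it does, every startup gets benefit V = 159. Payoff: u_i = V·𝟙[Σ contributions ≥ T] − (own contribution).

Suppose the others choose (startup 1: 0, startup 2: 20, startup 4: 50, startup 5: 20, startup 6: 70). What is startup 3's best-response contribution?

Others' total = 160. Contributing 20 brings total to 180 ≥ 180: gain V − κ_3 = 139.
Best response: 20.

20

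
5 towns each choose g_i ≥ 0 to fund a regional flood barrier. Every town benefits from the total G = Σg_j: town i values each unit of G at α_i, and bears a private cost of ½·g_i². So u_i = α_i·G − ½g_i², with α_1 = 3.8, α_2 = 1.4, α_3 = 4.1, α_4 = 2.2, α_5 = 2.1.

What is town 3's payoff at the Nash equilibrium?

47.355

Town i's FOC: ∂u_i/∂g_i = α_i − g_i = 0, so g_i* = α_i.
NE contributions = (3.8, 1.4, 4.1, 2.2, 2.1); G = 13.6.
u_3 = α_3·G − ½·(g_3)² = 4.1·13.6 − ½·4.1² = 47.355.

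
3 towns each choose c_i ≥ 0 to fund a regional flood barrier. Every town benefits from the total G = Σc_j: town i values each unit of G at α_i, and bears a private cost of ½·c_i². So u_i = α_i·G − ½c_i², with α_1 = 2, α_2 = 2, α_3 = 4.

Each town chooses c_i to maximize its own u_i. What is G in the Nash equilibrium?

Town i's FOC: ∂u_i/∂c_i = α_i − c_i = 0, so c_i* = α_i.
NE contributions = (2, 2, 4); G = 8.

8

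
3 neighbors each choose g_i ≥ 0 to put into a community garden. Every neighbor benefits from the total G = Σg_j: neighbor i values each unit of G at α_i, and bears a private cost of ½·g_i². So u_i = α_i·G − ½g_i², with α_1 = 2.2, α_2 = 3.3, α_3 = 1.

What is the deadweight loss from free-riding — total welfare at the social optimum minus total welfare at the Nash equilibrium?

29.49

Neighbor i's FOC: ∂u_i/∂g_i = α_i − g_i = 0, so g_i* = α_i.
NE contributions = (2.2, 3.3, 1); G = 6.5.
W^NE = (Σα)·G − ½Σα_i² = 6.5² − ½·16.73 = 33.885.
Planner sets g_i = Σα_j = 6.5 for every i, so G^SO = 3·6.5 = 19.5.
W^SO = (Σα)·G^SO − ½·3·(Σα)² = (3/2)·6.5² = 63.375.
Deadweight loss = W^SO − W^NE = 29.49.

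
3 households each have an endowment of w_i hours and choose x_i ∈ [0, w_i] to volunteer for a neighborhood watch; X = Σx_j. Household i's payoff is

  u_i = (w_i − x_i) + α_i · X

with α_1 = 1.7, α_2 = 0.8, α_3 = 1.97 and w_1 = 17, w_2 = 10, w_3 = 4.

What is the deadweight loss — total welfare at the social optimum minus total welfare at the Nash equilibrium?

∂u_i/∂x_i = α_i − 1, so household i contributes w_i if α_i > 1, else 0.
α_i > 1 for i ∈ {1, 3}; NE contributions (17, 0, 4), X = 21.
W^NE = Σw_i − X^NE + (Σα_i)·X^NE = 31 + 3.47·21 = 103.87.
Planner: ∂(Σu_j)/∂x_i = Σα_j − 1 = 3.47 > 0, so everyone contributes w_i; X^SO = 31, W^SO = 31 + 3.47·31 = 138.57.
Deadweight loss = 34.7.

34.7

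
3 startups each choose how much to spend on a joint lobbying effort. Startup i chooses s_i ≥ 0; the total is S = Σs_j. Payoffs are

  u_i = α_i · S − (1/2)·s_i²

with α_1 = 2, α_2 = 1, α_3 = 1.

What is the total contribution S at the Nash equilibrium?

4

Startup i's FOC: ∂u_i/∂s_i = α_i − s_i = 0, so s_i* = α_i.
NE contributions = (2, 1, 1); S = 4.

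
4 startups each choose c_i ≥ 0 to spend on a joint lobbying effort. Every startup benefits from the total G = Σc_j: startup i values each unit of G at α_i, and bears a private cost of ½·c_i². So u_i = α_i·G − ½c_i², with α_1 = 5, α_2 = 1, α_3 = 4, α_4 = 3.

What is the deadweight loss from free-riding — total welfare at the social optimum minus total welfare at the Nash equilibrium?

Startup i's FOC: ∂u_i/∂c_i = α_i − c_i = 0, so c_i* = α_i.
NE contributions = (5, 1, 4, 3); G = 13.
W^NE = (Σα)·G − ½Σα_i² = 13² − ½·51 = 143.5.
Planner sets c_i = Σα_j = 13 for every i, so G^SO = 4·13 = 52.
W^SO = (Σα)·G^SO − ½·4·(Σα)² = (4/2)·13² = 338.
Deadweight loss = W^SO − W^NE = 194.5.

194.5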